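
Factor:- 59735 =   -  5^1*13^1*919^1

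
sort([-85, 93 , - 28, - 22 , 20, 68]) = [-85, - 28,-22,  20,68, 93]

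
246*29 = 7134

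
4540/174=26 + 8/87 = 26.09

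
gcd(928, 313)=1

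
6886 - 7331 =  - 445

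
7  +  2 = 9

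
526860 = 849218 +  - 322358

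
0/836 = 0 = 0.00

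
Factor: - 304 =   -  2^4*19^1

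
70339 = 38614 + 31725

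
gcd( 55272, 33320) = 392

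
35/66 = 35/66 =0.53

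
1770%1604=166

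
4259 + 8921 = 13180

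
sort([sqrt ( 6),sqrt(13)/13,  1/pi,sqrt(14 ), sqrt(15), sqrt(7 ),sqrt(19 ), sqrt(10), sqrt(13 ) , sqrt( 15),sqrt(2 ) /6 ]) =[sqrt (2)/6, sqrt( 13 )/13, 1/pi,sqrt( 6),sqrt(7) , sqrt( 10), sqrt(13),sqrt(14), sqrt( 15),sqrt( 15 ), sqrt(19 )] 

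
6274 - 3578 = 2696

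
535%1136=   535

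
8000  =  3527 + 4473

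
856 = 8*107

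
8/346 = 4/173 = 0.02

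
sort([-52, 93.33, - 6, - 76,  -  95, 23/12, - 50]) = [- 95,- 76, - 52, - 50 , - 6,23/12 , 93.33] 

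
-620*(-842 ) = 522040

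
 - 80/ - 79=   80/79 = 1.01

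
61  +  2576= 2637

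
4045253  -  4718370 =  - 673117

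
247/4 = 247/4= 61.75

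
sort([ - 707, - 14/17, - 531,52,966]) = [ - 707, - 531, - 14/17,52,966] 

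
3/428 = 3/428= 0.01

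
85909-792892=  - 706983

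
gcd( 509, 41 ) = 1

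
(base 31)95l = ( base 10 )8825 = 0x2279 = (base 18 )1945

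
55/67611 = 55/67611 = 0.00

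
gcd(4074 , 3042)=6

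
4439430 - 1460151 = 2979279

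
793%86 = 19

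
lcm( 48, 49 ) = 2352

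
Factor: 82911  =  3^1 * 29^1 * 953^1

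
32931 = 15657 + 17274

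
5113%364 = 17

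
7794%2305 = 879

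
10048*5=50240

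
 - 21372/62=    - 10686/31 = -344.71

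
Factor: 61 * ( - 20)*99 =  - 120780 = -2^2 * 3^2*5^1*11^1*61^1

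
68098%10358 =5950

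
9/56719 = 9/56719  =  0.00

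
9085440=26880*338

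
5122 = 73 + 5049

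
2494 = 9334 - 6840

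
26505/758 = 26505/758 = 34.97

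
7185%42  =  3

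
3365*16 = 53840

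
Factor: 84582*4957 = 419272974=2^1 * 3^2*37^1*127^1*4957^1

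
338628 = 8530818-8192190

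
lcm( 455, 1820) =1820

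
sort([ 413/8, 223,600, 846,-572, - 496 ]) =[-572, - 496,413/8,  223,600, 846 ]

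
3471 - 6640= - 3169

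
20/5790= 2/579 = 0.00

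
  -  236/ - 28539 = 236/28539 = 0.01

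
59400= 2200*27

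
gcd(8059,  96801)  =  1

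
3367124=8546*394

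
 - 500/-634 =250/317=0.79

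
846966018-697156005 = 149810013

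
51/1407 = 17/469=0.04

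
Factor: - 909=-3^2*101^1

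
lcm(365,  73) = 365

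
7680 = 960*8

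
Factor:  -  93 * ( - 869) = 80817=3^1*11^1* 31^1*79^1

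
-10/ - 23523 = 10/23523 = 0.00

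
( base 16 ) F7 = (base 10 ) 247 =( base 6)1051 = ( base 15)117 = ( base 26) 9d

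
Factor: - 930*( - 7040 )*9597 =62833478400 = 2^8*3^2*5^2*7^1*11^1*31^1*457^1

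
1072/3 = 357  +  1/3 = 357.33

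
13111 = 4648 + 8463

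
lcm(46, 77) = 3542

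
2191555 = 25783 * 85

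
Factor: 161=7^1*23^1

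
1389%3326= 1389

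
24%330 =24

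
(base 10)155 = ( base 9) 182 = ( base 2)10011011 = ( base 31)50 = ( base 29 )5A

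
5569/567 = 9 + 466/567 = 9.82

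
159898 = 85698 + 74200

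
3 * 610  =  1830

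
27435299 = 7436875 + 19998424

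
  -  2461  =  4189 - 6650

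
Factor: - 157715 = - 5^1*31543^1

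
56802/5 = 56802/5 = 11360.40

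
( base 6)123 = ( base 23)25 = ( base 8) 63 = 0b110011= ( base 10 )51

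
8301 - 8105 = 196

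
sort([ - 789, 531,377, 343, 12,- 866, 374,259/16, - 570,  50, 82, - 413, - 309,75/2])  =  [ - 866, - 789, - 570, - 413, - 309, 12,  259/16,75/2,50, 82 , 343, 374, 377, 531]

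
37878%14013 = 9852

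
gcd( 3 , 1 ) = 1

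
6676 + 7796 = 14472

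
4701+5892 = 10593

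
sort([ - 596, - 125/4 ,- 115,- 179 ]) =[-596,-179, - 115, - 125/4]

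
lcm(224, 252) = 2016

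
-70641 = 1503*( - 47) 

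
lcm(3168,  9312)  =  307296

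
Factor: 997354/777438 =3^( - 4)*53^1*97^2*4799^( - 1 )  =  498677/388719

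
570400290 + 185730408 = 756130698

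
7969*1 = 7969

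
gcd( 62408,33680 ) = 8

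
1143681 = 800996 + 342685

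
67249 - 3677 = 63572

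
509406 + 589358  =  1098764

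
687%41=31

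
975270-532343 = 442927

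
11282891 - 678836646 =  - 667553755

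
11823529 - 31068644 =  - 19245115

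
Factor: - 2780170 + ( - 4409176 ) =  -7189346 =- 2^1*3594673^1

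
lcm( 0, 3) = 0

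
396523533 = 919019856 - 522496323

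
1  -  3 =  - 2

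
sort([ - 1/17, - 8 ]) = [ -8, - 1/17]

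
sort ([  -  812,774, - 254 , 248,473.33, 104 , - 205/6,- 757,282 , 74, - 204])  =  [ - 812, -757,-254, - 204, - 205/6, 74, 104 , 248,282,473.33, 774 ] 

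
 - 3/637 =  -3/637 = - 0.00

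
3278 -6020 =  - 2742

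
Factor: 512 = 2^9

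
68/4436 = 17/1109 = 0.02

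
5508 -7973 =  - 2465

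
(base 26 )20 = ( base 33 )1J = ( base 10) 52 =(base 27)1p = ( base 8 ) 64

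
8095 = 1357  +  6738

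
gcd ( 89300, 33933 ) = 1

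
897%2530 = 897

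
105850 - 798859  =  - 693009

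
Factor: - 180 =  - 2^2*3^2*5^1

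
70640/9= 7848 +8/9 = 7848.89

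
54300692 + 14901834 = 69202526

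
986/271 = 3  +  173/271 = 3.64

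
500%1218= 500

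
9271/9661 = 9271/9661 = 0.96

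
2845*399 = 1135155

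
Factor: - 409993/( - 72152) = 2^ ( - 3 )*29^ ( - 1)*311^(- 1)*409993^1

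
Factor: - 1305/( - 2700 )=29/60 = 2^( - 2)*3^( - 1)*5^( - 1 )* 29^1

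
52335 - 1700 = 50635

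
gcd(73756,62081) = 1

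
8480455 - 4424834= 4055621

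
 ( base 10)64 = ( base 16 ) 40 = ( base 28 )28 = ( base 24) 2G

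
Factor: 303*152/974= 2^2*3^1*19^1* 101^1*487^(-1) = 23028/487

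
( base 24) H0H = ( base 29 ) bj7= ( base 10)9809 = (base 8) 23121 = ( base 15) 2D8E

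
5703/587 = 9 + 420/587 = 9.72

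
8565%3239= 2087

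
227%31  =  10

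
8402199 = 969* 8671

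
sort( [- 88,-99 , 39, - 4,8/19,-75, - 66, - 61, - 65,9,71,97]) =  [ -99, - 88 , - 75, - 66, - 65,- 61,  -  4,8/19, 9, 39,71, 97 ] 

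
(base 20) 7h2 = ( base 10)3142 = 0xC46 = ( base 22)6ai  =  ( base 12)199a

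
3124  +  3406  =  6530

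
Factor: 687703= 89^1 * 7727^1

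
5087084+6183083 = 11270167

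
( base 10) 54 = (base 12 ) 46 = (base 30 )1O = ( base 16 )36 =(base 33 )1L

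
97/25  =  3 + 22/25  =  3.88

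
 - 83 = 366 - 449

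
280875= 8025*35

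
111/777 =1/7 = 0.14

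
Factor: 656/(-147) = - 2^4*3^( - 1)*7^( - 2)*41^1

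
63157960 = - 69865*( - 904 ) 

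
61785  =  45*1373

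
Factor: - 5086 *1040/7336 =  - 661180/917 = - 2^2 * 5^1*7^( - 1)*13^1*131^( -1 )*2543^1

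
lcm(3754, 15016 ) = 15016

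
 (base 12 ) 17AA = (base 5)42431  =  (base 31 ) 2UE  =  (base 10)2866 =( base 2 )101100110010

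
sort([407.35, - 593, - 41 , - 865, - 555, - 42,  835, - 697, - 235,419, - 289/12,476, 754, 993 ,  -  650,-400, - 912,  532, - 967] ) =[ - 967, - 912, - 865,-697, - 650, - 593, - 555  , - 400,-235, - 42, - 41, - 289/12, 407.35, 419, 476, 532, 754, 835 , 993]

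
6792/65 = 104 + 32/65 = 104.49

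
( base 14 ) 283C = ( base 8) 15706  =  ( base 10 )7110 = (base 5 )211420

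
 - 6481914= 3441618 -9923532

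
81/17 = 4 + 13/17 = 4.76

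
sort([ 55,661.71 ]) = [55,661.71]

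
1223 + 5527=6750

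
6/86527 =6/86527=0.00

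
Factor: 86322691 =7^1 * 13^1*47^1*20183^1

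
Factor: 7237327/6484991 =29^1*179^(  -  1)*36229^( - 1 )*249563^1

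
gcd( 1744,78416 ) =16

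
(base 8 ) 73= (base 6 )135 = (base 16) 3b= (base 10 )59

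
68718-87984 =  - 19266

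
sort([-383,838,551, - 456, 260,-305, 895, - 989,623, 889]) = [ - 989, - 456, - 383,  -  305, 260, 551 , 623, 838,889, 895]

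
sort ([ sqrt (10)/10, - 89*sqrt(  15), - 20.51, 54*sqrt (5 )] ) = [ - 89*sqrt ( 15), - 20.51,sqrt(10)/10,54*sqrt ( 5)] 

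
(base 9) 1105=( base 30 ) r5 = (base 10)815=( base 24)19n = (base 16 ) 32F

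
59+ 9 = 68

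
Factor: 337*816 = 274992 = 2^4*3^1*17^1*337^1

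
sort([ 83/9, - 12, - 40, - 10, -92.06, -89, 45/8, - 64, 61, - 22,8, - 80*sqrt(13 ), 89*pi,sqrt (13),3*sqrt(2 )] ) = [ - 80*sqrt( 13) , - 92.06, -89, - 64, - 40,-22, - 12, - 10,sqrt( 13 ),3*sqrt( 2 ),45/8, 8,83/9,  61,89 * pi]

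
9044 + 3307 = 12351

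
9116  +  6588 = 15704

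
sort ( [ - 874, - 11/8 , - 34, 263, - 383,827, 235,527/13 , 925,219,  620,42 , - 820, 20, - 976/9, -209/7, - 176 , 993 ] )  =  [ - 874, - 820, -383, - 176,-976/9, - 34, - 209/7, - 11/8,20, 527/13, 42,219,235, 263, 620, 827, 925, 993]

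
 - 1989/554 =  - 4 + 227/554 = - 3.59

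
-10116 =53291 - 63407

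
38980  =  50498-11518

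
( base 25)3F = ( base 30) 30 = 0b1011010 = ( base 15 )60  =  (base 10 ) 90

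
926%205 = 106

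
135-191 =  - 56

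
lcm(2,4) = 4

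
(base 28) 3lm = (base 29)3F4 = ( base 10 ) 2962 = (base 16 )B92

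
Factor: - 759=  - 3^1*11^1 * 23^1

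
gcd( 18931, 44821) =1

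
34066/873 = 34066/873 = 39.02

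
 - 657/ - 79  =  657/79=8.32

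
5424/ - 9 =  - 603  +  1/3 =- 602.67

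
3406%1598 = 210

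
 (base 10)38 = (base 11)35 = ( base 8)46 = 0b100110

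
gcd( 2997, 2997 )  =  2997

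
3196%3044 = 152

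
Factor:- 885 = -3^1*5^1*59^1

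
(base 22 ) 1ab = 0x2CB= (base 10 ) 715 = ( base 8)1313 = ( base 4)23023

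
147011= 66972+80039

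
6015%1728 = 831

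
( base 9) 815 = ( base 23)15i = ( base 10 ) 662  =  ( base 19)1fg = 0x296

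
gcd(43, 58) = 1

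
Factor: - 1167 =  - 3^1*389^1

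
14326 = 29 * 494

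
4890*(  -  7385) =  - 36112650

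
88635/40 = 2215 + 7/8 = 2215.88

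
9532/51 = 186+46/51 = 186.90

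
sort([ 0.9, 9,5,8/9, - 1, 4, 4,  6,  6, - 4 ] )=[ - 4,-1 , 8/9, 0.9,4, 4,5, 6,6, 9 ]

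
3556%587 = 34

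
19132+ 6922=26054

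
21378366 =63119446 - 41741080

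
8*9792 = 78336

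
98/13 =98/13 = 7.54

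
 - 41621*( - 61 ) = 2538881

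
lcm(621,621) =621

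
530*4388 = 2325640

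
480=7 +473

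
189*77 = 14553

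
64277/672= 95 +437/672 = 95.65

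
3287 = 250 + 3037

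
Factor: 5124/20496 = 1/4 =2^( - 2)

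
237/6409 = 237/6409 = 0.04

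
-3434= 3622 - 7056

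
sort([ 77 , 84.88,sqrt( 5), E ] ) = [ sqrt( 5),E,77 , 84.88]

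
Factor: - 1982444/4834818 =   -  991222/2417409 = -2^1*3^( - 2)*113^(-1)*2377^( - 1)*495611^1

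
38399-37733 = 666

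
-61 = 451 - 512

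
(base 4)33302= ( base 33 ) UK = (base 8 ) 1762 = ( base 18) 322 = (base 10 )1010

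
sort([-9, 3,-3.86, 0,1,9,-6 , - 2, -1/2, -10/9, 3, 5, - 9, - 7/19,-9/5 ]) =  [ - 9,-9,  -  6,-3.86, - 2,  -  9/5, - 10/9,-1/2, - 7/19, 0,1,3,3,5 , 9]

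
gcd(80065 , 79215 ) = 5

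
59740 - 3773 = 55967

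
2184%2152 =32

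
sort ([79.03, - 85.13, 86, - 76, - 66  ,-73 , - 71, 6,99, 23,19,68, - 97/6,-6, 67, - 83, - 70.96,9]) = [-85.13, - 83, -76, - 73,-71, - 70.96,-66, - 97/6, - 6,6, 9,  19, 23,67, 68 , 79.03,86,99]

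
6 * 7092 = 42552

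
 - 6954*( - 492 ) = 3421368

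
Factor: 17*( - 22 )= - 374 = - 2^1 * 11^1*17^1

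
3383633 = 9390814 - 6007181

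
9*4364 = 39276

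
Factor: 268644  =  2^2*3^1*61^1*367^1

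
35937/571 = 35937/571 = 62.94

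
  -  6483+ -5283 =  -11766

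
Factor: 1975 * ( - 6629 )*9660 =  - 126471376500 =-  2^2*3^1*5^3*7^2 * 23^1*79^1*947^1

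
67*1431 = 95877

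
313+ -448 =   -  135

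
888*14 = 12432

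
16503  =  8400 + 8103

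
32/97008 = 2/6063=0.00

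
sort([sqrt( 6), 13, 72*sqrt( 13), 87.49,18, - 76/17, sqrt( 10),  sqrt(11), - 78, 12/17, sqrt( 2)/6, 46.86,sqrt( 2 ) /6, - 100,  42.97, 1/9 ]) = [ - 100,-78, - 76/17, 1/9,sqrt( 2)/6, sqrt ( 2)/6,12/17,sqrt(6), sqrt( 10 ), sqrt( 11), 13, 18,  42.97,46.86,87.49, 72*sqrt (13)]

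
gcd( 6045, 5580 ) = 465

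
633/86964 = 211/28988 = 0.01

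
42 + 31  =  73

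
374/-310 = -187/155 = -  1.21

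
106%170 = 106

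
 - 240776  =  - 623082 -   -  382306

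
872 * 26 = 22672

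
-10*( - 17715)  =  177150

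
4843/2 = 2421  +  1/2 =2421.50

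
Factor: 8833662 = 2^1*3^2*43^1 * 101^1*113^1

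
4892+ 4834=9726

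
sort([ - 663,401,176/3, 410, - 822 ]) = [ - 822, - 663, 176/3,401,410]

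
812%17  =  13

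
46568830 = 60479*770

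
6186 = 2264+3922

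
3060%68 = 0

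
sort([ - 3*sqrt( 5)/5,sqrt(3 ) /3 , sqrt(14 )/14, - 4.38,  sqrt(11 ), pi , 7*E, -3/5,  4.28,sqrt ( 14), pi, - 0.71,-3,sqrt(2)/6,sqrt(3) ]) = [ -4.38,-3 ,-3*sqrt(5)/5,  -  0.71, -3/5, sqrt( 2) /6,sqrt(  14)/14,  sqrt ( 3)/3, sqrt(3),pi, pi, sqrt ( 11 ), sqrt(14 ), 4.28,7*E ] 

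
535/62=8+ 39/62=8.63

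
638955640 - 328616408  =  310339232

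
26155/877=26155/877 = 29.82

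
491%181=129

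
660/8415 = 4/51  =  0.08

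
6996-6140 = 856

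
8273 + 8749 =17022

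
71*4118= 292378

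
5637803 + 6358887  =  11996690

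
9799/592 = 16  +  327/592 = 16.55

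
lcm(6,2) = 6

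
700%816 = 700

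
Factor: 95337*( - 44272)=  - 2^4*3^4*11^1* 107^1* 2767^1= - 4220759664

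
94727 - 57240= 37487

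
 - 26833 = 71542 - 98375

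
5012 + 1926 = 6938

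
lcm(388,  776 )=776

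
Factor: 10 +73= 83  =  83^1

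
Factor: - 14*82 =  - 2^2*7^1*41^1  =  - 1148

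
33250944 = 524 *63456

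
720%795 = 720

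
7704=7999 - 295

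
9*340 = 3060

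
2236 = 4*559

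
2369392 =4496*527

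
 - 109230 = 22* ( - 4965 )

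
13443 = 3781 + 9662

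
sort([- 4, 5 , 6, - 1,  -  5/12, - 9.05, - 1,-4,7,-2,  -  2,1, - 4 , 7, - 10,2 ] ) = [-10, - 9.05, - 4, - 4,-4 ,-2, - 2, - 1, - 1, - 5/12, 1, 2, 5,6, 7,7]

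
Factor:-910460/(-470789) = 2^2 * 5^1*11^( - 1 )*127^( - 1)* 337^( - 1) * 45523^1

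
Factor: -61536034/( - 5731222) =83^1*179^( - 1)*2287^ ( - 1)*52957^1 = 4395431/409373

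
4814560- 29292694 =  - 24478134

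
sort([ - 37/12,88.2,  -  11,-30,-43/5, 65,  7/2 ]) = [-30 , - 11,-43/5,-37/12, 7/2,65,88.2 ]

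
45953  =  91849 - 45896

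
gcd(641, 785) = 1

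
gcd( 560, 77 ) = 7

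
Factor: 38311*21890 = 2^1*5^1*7^1 * 11^1* 13^1*199^1*421^1  =  838627790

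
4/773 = 4/773 = 0.01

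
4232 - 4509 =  - 277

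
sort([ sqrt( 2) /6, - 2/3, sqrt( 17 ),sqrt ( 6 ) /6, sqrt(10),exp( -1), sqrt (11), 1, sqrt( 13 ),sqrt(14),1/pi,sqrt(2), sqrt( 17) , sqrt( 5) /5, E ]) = [ - 2/3,sqrt( 2)/6 , 1/pi,  exp (- 1), sqrt( 6)/6,  sqrt( 5)/5, 1,sqrt( 2), E, sqrt( 10 ), sqrt(11), sqrt( 13),  sqrt ( 14),  sqrt(  17), sqrt( 17) ]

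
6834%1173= 969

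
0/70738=0 = 0.00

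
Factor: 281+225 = 506 = 2^1*11^1*23^1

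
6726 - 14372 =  - 7646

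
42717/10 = 4271 + 7/10 =4271.70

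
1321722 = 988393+333329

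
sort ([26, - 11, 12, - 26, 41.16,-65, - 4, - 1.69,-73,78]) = [-73,  -  65,  -  26,  -  11, - 4, - 1.69,12 , 26,41.16, 78]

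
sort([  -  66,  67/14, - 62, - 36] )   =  [ - 66, - 62, - 36,67/14 ] 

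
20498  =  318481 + - 297983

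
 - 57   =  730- 787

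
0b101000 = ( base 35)15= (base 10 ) 40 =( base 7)55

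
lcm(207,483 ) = 1449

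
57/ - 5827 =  - 57/5827 = - 0.01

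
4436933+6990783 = 11427716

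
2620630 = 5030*521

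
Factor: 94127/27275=5^(- 2)*11^1*43^1*199^1*1091^( - 1) 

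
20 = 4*5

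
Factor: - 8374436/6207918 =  - 4187218/3103959 = - 2^1*3^(-1)*7^1*299087^1 * 1034653^( - 1 ) 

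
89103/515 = 173 + 8/515 = 173.02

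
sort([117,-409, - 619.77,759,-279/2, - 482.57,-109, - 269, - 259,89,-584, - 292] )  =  [ - 619.77, - 584, - 482.57, -409,-292,-269,- 259,-279/2 ,-109,89,117,759]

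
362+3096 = 3458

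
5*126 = 630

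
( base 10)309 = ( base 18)h3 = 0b100110101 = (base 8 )465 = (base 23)da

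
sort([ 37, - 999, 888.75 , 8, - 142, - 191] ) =[- 999,-191, - 142, 8,37,888.75 ]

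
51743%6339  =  1031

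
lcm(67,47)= 3149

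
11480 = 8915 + 2565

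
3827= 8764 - 4937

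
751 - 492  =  259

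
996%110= 6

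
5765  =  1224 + 4541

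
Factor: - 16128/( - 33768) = 2^5*67^( - 1 ) = 32/67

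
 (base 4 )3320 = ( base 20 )c8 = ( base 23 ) AI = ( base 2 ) 11111000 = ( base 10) 248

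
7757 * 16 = 124112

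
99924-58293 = 41631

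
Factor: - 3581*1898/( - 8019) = 2^1*3^(-6)  *11^ ( - 1 )*13^1*73^1*3581^1 = 6796738/8019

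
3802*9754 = 37084708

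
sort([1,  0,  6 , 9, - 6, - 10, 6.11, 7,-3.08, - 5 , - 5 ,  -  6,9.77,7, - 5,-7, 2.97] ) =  [ - 10 , - 7, - 6, - 6, - 5,-5, - 5 ,-3.08,0, 1, 2.97,6 , 6.11 , 7 , 7,9, 9.77]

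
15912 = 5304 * 3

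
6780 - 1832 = 4948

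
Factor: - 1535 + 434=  - 3^1*367^1 = - 1101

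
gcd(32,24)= 8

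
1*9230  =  9230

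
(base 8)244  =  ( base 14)BA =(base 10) 164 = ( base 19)8c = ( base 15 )AE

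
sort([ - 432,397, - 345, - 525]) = [  -  525 ,-432, - 345, 397 ]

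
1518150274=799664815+718485459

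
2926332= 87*33636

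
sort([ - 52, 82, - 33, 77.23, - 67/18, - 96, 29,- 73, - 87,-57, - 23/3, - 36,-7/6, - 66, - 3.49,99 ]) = [ - 96, -87, - 73, - 66 , - 57, - 52, -36,  -  33,-23/3,-67/18,-3.49, - 7/6, 29, 77.23,82, 99]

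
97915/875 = 111+158/175 = 111.90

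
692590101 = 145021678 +547568423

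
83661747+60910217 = 144571964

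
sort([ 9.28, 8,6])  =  [ 6,  8, 9.28] 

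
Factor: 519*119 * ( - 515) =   -  31806915 = - 3^1*5^1*7^1*17^1*103^1*173^1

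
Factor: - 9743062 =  - 2^1*7^2*37^1*2687^1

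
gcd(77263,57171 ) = 1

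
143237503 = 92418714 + 50818789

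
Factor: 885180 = 2^2*3^1*5^1 * 14753^1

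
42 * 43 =1806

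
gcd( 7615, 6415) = 5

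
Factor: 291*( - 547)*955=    - 152014035= -3^1*5^1*97^1*191^1*547^1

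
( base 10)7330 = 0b1110010100010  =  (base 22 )f34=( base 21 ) GD1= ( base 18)14B4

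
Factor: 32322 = 2^1 * 3^1*5387^1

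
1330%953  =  377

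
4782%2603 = 2179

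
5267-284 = 4983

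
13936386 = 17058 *817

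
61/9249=61/9249 = 0.01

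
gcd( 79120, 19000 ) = 40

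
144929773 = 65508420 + 79421353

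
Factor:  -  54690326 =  - 2^1*17^1*277^1*5807^1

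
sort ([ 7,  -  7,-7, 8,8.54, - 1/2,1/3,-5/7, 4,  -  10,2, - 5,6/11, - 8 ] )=[ - 10,-8,-7 ,-7, - 5,  -  5/7,-1/2, 1/3,6/11,2, 4,7, 8,8.54]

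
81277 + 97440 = 178717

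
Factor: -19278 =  - 2^1 * 3^4  *  7^1*17^1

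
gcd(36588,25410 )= 6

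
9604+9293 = 18897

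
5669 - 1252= 4417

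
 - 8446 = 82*( - 103)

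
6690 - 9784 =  - 3094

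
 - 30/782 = -15/391 = -0.04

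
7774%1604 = 1358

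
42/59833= 42/59833 = 0.00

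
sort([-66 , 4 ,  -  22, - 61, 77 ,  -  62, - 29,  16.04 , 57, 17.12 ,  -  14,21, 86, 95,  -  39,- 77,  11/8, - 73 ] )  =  [  -  77,-73, - 66, - 62 , - 61 , - 39, - 29, - 22,-14 , 11/8, 4 , 16.04, 17.12,21,57, 77, 86,95 ] 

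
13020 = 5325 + 7695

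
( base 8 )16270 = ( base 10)7352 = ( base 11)5584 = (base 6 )54012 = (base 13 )3467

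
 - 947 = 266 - 1213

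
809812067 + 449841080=1259653147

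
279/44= 279/44  =  6.34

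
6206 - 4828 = 1378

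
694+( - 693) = 1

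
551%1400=551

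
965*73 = 70445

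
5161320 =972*5310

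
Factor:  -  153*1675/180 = -5695/4  =  -  2^( - 2 )*5^1*17^1 * 67^1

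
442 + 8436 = 8878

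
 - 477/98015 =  - 1 + 97538/98015 = - 0.00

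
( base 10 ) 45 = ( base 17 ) 2b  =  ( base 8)55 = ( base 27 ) 1i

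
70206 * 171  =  12005226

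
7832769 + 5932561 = 13765330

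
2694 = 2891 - 197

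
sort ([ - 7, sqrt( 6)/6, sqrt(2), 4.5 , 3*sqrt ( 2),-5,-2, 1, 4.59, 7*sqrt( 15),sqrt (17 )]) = [ - 7, - 5, - 2,sqrt( 6)/6, 1 , sqrt(2), sqrt(17), 3*sqrt( 2), 4.5 , 4.59, 7*sqrt( 15 )] 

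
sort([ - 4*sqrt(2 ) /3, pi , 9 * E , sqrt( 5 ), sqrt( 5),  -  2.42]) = [ - 2.42,  -  4*sqrt(2 )/3, sqrt( 5),sqrt( 5 ),pi,  9*E]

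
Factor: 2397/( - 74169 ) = - 799/24723= - 3^( - 2 )* 17^1*41^( - 1)*47^1*67^( - 1) 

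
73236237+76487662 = 149723899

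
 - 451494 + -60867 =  - 512361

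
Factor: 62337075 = 3^1*5^2*831161^1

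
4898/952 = 5 + 69/476 = 5.14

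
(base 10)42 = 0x2a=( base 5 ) 132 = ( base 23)1j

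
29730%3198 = 948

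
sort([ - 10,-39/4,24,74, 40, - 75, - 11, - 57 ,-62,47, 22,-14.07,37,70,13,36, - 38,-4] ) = [ - 75, - 62,-57, - 38 , - 14.07, - 11 , - 10,  -  39/4, - 4, 13,22, 24,36,37,40,  47,70,74]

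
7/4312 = 1/616 = 0.00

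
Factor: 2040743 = 2040743^1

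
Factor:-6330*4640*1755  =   - 51546456000  =  -2^6*3^4*5^3*13^1*29^1*211^1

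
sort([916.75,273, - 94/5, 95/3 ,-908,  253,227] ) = [ - 908, - 94/5, 95/3, 227,253,273, 916.75 ]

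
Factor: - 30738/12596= - 327/134 = - 2^( - 1)  *  3^1*67^(-1)*109^1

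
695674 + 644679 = 1340353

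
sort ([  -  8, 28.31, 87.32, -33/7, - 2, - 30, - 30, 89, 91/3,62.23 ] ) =[  -  30, - 30, - 8, - 33/7, - 2, 28.31, 91/3, 62.23, 87.32,  89]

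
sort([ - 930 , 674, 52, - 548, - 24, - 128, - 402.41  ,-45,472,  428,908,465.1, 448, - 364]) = [ - 930, - 548, - 402.41 , - 364 ,  -  128,-45,-24, 52, 428,  448,465.1, 472,674 , 908]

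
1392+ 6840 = 8232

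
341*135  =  46035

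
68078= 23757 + 44321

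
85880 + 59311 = 145191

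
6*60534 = 363204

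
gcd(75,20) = 5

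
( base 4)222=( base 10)42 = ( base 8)52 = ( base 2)101010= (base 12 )36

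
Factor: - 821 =- 821^1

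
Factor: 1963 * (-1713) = -3^1 * 13^1*151^1*571^1 = - 3362619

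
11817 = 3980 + 7837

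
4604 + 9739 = 14343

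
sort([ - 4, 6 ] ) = [ - 4 , 6]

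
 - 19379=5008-24387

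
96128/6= 16021 + 1/3 = 16021.33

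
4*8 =32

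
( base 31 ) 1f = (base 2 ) 101110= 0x2e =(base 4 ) 232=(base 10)46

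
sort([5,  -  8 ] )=[ - 8,5]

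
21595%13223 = 8372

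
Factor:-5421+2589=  - 2832 = -2^4* 3^1 * 59^1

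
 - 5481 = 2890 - 8371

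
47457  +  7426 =54883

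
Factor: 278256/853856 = 17391/53366 = 2^ ( - 1 )*3^1  *  11^1*17^1*31^1*26683^( - 1)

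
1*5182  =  5182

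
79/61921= 79/61921  =  0.00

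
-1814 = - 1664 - 150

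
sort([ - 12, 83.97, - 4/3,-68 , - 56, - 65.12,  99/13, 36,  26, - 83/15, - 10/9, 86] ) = [ - 68, - 65.12, - 56 , - 12, - 83/15 , - 4/3, - 10/9, 99/13,  26,36,  83.97,  86]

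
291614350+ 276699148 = 568313498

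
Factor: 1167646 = 2^1 *31^1 *37^1*509^1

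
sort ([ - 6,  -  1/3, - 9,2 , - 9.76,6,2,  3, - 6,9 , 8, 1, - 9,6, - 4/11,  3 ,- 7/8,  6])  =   [ - 9.76, -9, - 9, - 6, - 6,-7/8, - 4/11 , - 1/3, 1,2, 2,3,3,6,6, 6,8, 9 ]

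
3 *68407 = 205221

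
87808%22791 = 19435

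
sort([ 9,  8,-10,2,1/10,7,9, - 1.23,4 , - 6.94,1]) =[ - 10, - 6.94, - 1.23,1/10,1 , 2, 4, 7,8,9, 9]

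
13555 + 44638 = 58193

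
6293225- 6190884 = 102341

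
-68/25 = -68/25 = - 2.72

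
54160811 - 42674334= 11486477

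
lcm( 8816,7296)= 211584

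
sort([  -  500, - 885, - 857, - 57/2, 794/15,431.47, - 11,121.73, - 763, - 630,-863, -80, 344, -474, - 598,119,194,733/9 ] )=[ - 885,-863, - 857, - 763, - 630, - 598, - 500, - 474 , -80, - 57/2,- 11, 794/15,733/9, 119,121.73, 194, 344,431.47] 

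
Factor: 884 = 2^2*13^1*17^1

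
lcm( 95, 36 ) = 3420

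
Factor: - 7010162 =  -2^1 *373^1 * 9397^1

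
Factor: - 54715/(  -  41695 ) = 353/269 =269^( - 1) * 353^1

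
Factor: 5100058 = 2^1*31^1*43^1*1913^1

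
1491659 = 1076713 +414946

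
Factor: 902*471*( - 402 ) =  - 170786484 = - 2^2*3^2*11^1*41^1* 67^1 * 157^1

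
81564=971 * 84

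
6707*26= 174382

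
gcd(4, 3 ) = 1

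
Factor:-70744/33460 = -2^1*5^( - 1)*7^( - 1 ) *37^1 = -  74/35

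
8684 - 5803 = 2881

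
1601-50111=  - 48510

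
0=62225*0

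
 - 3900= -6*650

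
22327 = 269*83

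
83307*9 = 749763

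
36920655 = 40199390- 3278735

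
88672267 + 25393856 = 114066123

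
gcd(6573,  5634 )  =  939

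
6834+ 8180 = 15014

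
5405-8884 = - 3479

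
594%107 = 59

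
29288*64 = 1874432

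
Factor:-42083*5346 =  - 2^1*3^5*11^1*42083^1  =  -224975718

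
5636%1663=647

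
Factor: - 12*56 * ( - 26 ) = 17472 = 2^6*3^1*  7^1 * 13^1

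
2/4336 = 1/2168 = 0.00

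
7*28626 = 200382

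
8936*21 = 187656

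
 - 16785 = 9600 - 26385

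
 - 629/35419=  - 1+34790/35419 = -  0.02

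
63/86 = 63/86 = 0.73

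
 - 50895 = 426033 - 476928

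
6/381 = 2/127 = 0.02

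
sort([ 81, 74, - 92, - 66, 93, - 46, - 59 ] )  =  [ - 92, - 66, - 59,-46, 74,81,93]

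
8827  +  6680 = 15507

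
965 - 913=52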